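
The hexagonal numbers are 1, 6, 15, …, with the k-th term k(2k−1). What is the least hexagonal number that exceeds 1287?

Solve n(2n−1) > 1287 for integer n.
The largest n with value ≤ 1287 is 25 (since 1225 ≤ 1287 < 1326), so the first above is n = 26, value 1326.

1326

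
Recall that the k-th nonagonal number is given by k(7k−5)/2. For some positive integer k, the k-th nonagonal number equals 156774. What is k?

Set n(7n−5)/2 = 156774, giving 7n² − 5n − 313548 = 0.
The discriminant is 25 + 56·156774 = 8779369, and √8779369 = 2963.
So n = (5 + 2963) / 14 = 2968/14 = 212.

212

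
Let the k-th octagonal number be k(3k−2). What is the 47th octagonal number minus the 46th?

Consecutive octagonal numbers differ by 6n − 5: here 6·47 − 5 = 277.

277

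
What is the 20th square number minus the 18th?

20² = 400 and 18² = 324.
Difference: 400 − 324 = 76.

76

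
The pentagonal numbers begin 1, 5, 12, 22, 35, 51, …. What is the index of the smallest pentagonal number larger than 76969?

227

Solve n(3n−1)/2 > 76969 for integer n.
The largest n with value ≤ 76969 is 226 (since 76501 ≤ 76969 < 77180), so the first above is n = 227, value 77180.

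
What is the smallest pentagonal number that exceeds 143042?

143067

Solve n(3n−1)/2 > 143042 for integer n.
The largest n with value ≤ 143042 is 308 (since 142142 ≤ 143042 < 143067), so the first above is n = 309, value 143067.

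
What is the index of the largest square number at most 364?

Solve n² ≤ 364 for integer n.
n = 19 gives 361 ≤ 364, while n = 20 gives 400 > 364; so the answer is index 19.

19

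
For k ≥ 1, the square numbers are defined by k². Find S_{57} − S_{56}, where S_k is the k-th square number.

113

n² − (n−1)² = 2n − 1, so 57² − 56² = 2·57 − 1 = 113.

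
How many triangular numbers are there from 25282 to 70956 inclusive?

152

The n-th triangular number is n(n+1)/2.
Smallest index with value ≥ 25282: n = 225 (giving 25425).
Largest index with value ≤ 70956: n = 376 (giving 70876).
Indices 225 through 376: 152 terms.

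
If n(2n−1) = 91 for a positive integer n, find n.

7

Set n(2n−1) = 91, giving 2n² − n − 91 = 0.
So n = (1 + 27) / 4 = 28/4 = 7.
Check: 7·(2·7 − 1) = 91. ✓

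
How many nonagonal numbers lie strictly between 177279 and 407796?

116

The n-th nonagonal number is n(7n−5)/2.
Smallest index with value > 177279: n = 226 (giving 178201).
Largest index with value < 407796: n = 341 (giving 406131).
Indices 226 through 341: 116 terms.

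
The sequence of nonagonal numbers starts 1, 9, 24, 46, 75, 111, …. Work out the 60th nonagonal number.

The 60th nonagonal number is n(7n−5)/2 with n = 60.
60·(7·60 − 5)/2 = 60·415/2 = 12450.

12450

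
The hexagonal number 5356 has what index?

Set n(2n−1) = 5356, giving 2n² − n − 5356 = 0.
So n = (1 + 207) / 4 = 208/4 = 52.

52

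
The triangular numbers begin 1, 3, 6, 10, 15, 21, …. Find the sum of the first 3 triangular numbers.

Σ i(i+1)/2 = (Σi² + Σi) / 2 over i = 1..3.
Σi = 6 and Σi² = 14.
(1·14 + 1·6) / 2 = 20/2 = 10.

10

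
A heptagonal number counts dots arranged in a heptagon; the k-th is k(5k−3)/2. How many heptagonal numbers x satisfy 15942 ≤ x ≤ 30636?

The n-th heptagonal number is n(5n−3)/2.
Smallest index with value ≥ 15942: n = 81 (giving 16281).
Largest index with value ≤ 30636: n = 111 (giving 30636).
Indices 81 through 111: 31 terms.

31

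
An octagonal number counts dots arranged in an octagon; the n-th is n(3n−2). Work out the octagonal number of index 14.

The 14th octagonal number is n(3n−2) with n = 14.
14·(3·14 − 2) = 14·40 = 560.

560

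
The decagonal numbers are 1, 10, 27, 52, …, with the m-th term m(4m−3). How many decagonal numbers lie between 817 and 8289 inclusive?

The n-th decagonal number is n(4n−3).
Smallest index with value ≥ 817: n = 15 (giving 855).
Largest index with value ≤ 8289: n = 45 (giving 7965).
Indices 15 through 45: 31 terms.

31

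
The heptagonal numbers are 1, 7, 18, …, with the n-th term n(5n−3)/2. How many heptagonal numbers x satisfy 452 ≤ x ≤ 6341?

37

The n-th heptagonal number is n(5n−3)/2.
Smallest index with value ≥ 452: n = 14 (giving 469).
Largest index with value ≤ 6341: n = 50 (giving 6175).
Indices 14 through 50: 37 terms.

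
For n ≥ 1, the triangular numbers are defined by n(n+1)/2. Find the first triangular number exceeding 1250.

1275

Solve n(n+1)/2 > 1250 for integer n.
The largest n with value ≤ 1250 is 49 (since 1225 ≤ 1250 < 1275), so the first above is n = 50, value 1275.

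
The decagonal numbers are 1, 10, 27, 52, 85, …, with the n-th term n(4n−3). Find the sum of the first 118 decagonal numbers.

Σ i(4i−3) = 4Σi² − 3Σi over i = 1..118.
Σi = 7021 and Σi² = 554659.
4·554659 − 3·7021 = 2197573.

2197573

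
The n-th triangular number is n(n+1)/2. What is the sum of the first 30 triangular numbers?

4960

Σ i(i+1)/2 = (Σi² + Σi) / 2 over i = 1..30.
Σi = 465 and Σi² = 9455.
(1·9455 + 1·465) / 2 = 9920/2 = 4960.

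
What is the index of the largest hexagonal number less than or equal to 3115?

Solve n(2n−1) ≤ 3115 for integer n.
n = 39 gives 3003 ≤ 3115, while n = 40 gives 3160 > 3115; so the answer is index 39.

39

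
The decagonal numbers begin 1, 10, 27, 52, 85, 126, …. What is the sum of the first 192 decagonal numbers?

Σ i(4i−3) = 4Σi² − 3Σi over i = 1..192.
Σi = 18528 and Σi² = 2377760.
4·2377760 − 3·18528 = 9455456.

9455456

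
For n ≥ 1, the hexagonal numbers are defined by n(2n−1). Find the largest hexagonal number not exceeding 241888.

241860

Solve n(2n−1) ≤ 241888 for integer n.
n = 348 gives 241860 ≤ 241888, while n = 349 gives 243253 > 241888; so the answer is 241860.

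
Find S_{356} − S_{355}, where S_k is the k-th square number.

711

n² − (n−1)² = 2n − 1, so 356² − 355² = 2·356 − 1 = 711.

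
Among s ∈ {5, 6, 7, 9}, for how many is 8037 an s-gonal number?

s = 5: P(5, 73) = 7957 and P(5, 74) = 8177; 8037 is not s-gonal.
s = 6: P(6, 63) = 7875 and P(6, 64) = 8128; 8037 is not s-gonal.
s = 7: P(7, 57) = 8037. ✓
s = 9: P(9, 48) = 7944 and P(9, 49) = 8281; 8037 is not s-gonal.
Hits: s ∈ {7} → 1.

1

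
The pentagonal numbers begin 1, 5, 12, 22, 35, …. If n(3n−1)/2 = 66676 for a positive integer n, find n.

Set n(3n−1)/2 = 66676, giving 3n² − n − 133352 = 0.
So n = (1 + 1265) / 6 = 1266/6 = 211.

211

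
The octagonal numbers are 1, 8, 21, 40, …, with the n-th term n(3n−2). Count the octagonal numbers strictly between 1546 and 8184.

The n-th octagonal number is n(3n−2).
Smallest index with value > 1546: n = 24 (giving 1680).
Largest index with value < 8184: n = 52 (giving 8008).
Indices 24 through 52: 29 terms.

29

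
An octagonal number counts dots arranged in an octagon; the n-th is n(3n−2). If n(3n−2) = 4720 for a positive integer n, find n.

Set n(3n−2) = 4720, giving 3n² − 2n − 4720 = 0.
So n = (2 + 238) / 6 = 240/6 = 40.

40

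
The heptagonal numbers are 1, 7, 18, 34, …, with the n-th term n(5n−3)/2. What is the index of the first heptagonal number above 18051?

86

Solve n(5n−3)/2 > 18051 for integer n.
The largest n with value ≤ 18051 is 85 (since 17935 ≤ 18051 < 18361), so the first above is n = 86, value 18361.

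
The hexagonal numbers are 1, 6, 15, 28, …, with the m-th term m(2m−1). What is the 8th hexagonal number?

120

The 8th hexagonal number is n(2n−1) with n = 8.
8·(2·8 − 1) = 8·15 = 120.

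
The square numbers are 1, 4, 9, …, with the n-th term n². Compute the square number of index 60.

3600

60² = 3600.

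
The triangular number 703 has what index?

Set n(n+1)/2 = 703, giving n² + n − 1406 = 0.
The discriminant is 1 + 8·703 = 5625, and √5625 = 75.
So n = (-1 + 75) / 2 = 74/2 = 37.
Check: 37·38/2 = 703. ✓

37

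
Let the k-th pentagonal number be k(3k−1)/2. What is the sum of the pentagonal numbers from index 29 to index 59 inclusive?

Σ i(3i−1)/2 = (3Σi² − Σi) / 2 over i = 29..59.
Σi = 1770 − 406 = 1364 and Σi² = 70210 − 7714 = 62496.
(3·62496 − 1·1364) / 2 = 186124/2 = 93062.

93062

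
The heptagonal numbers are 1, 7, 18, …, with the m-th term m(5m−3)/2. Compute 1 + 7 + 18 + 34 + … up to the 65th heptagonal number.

230945

Σ i(5i−3)/2 = (5Σi² − 3Σi) / 2 over i = 1..65.
Σi = 2145 and Σi² = 93665.
(5·93665 − 3·2145) / 2 = 461890/2 = 230945.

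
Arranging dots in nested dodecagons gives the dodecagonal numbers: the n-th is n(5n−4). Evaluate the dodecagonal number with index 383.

731913

383·(5·383 − 4) = 383·1911 = 731913.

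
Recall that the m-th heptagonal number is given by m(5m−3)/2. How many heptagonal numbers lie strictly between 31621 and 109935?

97

The n-th heptagonal number is n(5n−3)/2.
Smallest index with value > 31621: n = 113 (giving 31753).
Largest index with value < 109935: n = 209 (giving 108889).
Indices 113 through 209: 97 terms.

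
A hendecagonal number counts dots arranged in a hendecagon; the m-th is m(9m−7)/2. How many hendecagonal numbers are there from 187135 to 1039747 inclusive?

The n-th hendecagonal number is n(9n−7)/2.
Smallest index with value ≥ 187135: n = 205 (giving 188395).
Largest index with value ≤ 1039747: n = 481 (giving 1039441).
Indices 205 through 481: 277 terms.

277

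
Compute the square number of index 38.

The 38th square number is n² with n = 38.
38² = 1444.

1444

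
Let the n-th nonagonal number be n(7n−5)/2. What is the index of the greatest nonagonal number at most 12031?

Solve n(7n−5)/2 ≤ 12031 for integer n.
n = 58 gives 11629 ≤ 12031, while n = 59 gives 12036 > 12031; so the answer is index 58.

58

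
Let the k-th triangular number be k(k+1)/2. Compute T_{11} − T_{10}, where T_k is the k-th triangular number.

Consecutive triangular numbers differ by n: T_{11} − T_{10} = 11.

11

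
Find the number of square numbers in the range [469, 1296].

The n-th square number is n².
Smallest index with value ≥ 469: n = 22 (giving 484).
Largest index with value ≤ 1296: n = 36 (giving 1296).
Indices 22 through 36: 15 terms.

15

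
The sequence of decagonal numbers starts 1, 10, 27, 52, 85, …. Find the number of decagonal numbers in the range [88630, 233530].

The n-th decagonal number is n(4n−3).
Smallest index with value ≥ 88630: n = 150 (giving 89550).
Largest index with value ≤ 233530: n = 242 (giving 233530).
Indices 150 through 242: 93 terms.

93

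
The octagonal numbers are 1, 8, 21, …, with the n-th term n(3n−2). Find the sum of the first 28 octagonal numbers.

22330

Σ i(3i−2) = 3Σi² − 2Σi over i = 1..28.
Σi = 406 and Σi² = 7714.
3·7714 − 2·406 = 22330.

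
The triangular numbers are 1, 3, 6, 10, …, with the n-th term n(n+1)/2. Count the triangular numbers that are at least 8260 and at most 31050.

120

The n-th triangular number is n(n+1)/2.
Smallest index with value ≥ 8260: n = 129 (giving 8385).
Largest index with value ≤ 31050: n = 248 (giving 30876).
Indices 129 through 248: 120 terms.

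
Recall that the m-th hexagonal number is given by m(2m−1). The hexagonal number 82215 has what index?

Set n(2n−1) = 82215, giving 2n² − n − 82215 = 0.
The discriminant is 1 + 8·82215 = 657721, and √657721 = 811.
So n = (1 + 811) / 4 = 812/4 = 203.
Check: 203·(2·203 − 1) = 82215. ✓

203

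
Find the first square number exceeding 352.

361

Solve n² > 352 for integer n.
The largest n with value ≤ 352 is 18 (since 324 ≤ 352 < 361), so the first above is n = 19, value 361.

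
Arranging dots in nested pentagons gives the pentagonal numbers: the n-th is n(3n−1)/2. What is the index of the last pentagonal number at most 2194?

Solve n(3n−1)/2 ≤ 2194 for integer n.
n = 38 gives 2147 ≤ 2194, while n = 39 gives 2262 > 2194; so the answer is index 38.

38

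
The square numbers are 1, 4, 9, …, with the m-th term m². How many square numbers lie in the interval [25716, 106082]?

165

The n-th square number is n².
Smallest index with value ≥ 25716: n = 161 (giving 25921).
Largest index with value ≤ 106082: n = 325 (giving 105625).
Indices 161 through 325: 165 terms.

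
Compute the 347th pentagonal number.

The 347th pentagonal number is n(3n−1)/2 with n = 347.
347·(3·347 − 1)/2 = 347·1040/2 = 347·520 = 180440.

180440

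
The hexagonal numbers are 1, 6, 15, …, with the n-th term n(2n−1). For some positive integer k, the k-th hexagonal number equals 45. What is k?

5

Set n(2n−1) = 45, giving 2n² − n − 45 = 0.
The discriminant is 1 + 8·45 = 361, and √361 = 19.
So n = (1 + 19) / 4 = 20/4 = 5.
Check: 5·(2·5 − 1) = 45. ✓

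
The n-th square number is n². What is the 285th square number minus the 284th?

n² − (n−1)² = 2n − 1, so 285² − 284² = 2·285 − 1 = 569.

569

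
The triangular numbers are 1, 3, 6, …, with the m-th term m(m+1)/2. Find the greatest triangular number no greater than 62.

55

Solve n(n+1)/2 ≤ 62 for integer n.
n = 10 gives 55 ≤ 62, while n = 11 gives 66 > 62; so the answer is 55.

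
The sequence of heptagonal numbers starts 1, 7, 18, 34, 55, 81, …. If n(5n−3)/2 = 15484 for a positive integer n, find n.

Set n(5n−3)/2 = 15484, giving 5n² − 3n − 30968 = 0.
The discriminant is 9 + 40·15484 = 619369, and √619369 = 787.
So n = (3 + 787) / 10 = 790/10 = 79.
Check: 79·(5·79 − 3)/2 = 15484. ✓

79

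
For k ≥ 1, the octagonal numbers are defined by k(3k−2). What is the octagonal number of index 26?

The 26th octagonal number is n(3n−2) with n = 26.
26·(3·26 − 2) = 26·76 = 1976.

1976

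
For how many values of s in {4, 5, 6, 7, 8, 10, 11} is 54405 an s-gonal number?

2

s = 4: P(4, 233) = 54289 and P(4, 234) = 54756; 54405 is not s-gonal.
s = 5: P(5, 190) = 54055 and P(5, 191) = 54626; 54405 is not s-gonal.
s = 6: P(6, 165) = 54285 and P(6, 166) = 54946; 54405 is not s-gonal.
s = 7: P(7, 147) = 53802 and P(7, 148) = 54538; 54405 is not s-gonal.
s = 8: P(8, 135) = 54405. ✓
s = 10: P(10, 117) = 54405. ✓
s = 11: P(11, 110) = 54065 and P(11, 111) = 55056; 54405 is not s-gonal.
Hits: s ∈ {8, 10} → 2.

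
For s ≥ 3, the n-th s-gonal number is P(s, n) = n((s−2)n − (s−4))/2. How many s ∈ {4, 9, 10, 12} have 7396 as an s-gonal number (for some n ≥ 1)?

1

s = 4: P(4, 86) = 7396. ✓
s = 9: P(9, 46) = 7291 and P(9, 47) = 7614; 7396 is not s-gonal.
s = 10: P(10, 43) = 7267 and P(10, 44) = 7612; 7396 is not s-gonal.
s = 12: P(12, 38) = 7068 and P(12, 39) = 7449; 7396 is not s-gonal.
Hits: s ∈ {4} → 1.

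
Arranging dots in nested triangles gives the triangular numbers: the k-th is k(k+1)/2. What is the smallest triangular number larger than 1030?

1035

Solve n(n+1)/2 > 1030 for integer n.
The largest n with value ≤ 1030 is 44 (since 990 ≤ 1030 < 1035), so the first above is n = 45, value 1035.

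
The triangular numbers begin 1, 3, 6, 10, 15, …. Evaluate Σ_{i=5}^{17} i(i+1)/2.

949

Σ i(i+1)/2 = (Σi² + Σi) / 2 over i = 5..17.
Σi = 153 − 10 = 143 and Σi² = 1785 − 30 = 1755.
(1·1755 + 1·143) / 2 = 1898/2 = 949.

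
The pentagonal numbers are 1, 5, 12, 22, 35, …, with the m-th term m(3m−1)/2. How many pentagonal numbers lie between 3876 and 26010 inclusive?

81

The n-th pentagonal number is n(3n−1)/2.
Smallest index with value ≥ 3876: n = 51 (giving 3876).
Largest index with value ≤ 26010: n = 131 (giving 25676).
Indices 51 through 131: 81 terms.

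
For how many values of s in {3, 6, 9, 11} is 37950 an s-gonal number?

s = 3: P(3, 275) = 37950. ✓
s = 6: P(6, 138) = 37950. ✓
s = 9: P(9, 104) = 37596 and P(9, 105) = 38325; 37950 is not s-gonal.
s = 11: P(11, 92) = 37766 and P(11, 93) = 38595; 37950 is not s-gonal.
Hits: s ∈ {3, 6} → 2.

2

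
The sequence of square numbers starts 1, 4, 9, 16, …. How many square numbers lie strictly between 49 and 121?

3

The n-th square number is n².
Smallest index with value > 49: n = 8 (giving 64).
Largest index with value < 121: n = 10 (giving 100).
Indices 8 through 10: 3 terms.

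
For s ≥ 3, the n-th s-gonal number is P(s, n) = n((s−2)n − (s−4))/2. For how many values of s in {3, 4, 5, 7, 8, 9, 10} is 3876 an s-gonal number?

s = 3: P(3, 87) = 3828 and P(3, 88) = 3916; 3876 is not s-gonal.
s = 4: P(4, 62) = 3844 and P(4, 63) = 3969; 3876 is not s-gonal.
s = 5: P(5, 51) = 3876. ✓
s = 7: P(7, 39) = 3744 and P(7, 40) = 3940; 3876 is not s-gonal.
s = 8: P(8, 36) = 3816 and P(8, 37) = 4033; 3876 is not s-gonal.
s = 9: P(9, 33) = 3729 and P(9, 34) = 3961; 3876 is not s-gonal.
s = 10: P(10, 31) = 3751 and P(10, 32) = 4000; 3876 is not s-gonal.
Hits: s ∈ {5} → 1.

1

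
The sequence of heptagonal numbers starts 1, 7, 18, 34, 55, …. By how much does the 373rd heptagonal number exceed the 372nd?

1861

Consecutive heptagonal numbers differ by 5n − 4: here 5·373 − 4 = 1861.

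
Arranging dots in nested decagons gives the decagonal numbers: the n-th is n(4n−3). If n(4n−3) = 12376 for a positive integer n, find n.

56

Set n(4n−3) = 12376, giving 4n² − 3n − 12376 = 0.
The discriminant is 9 + 16·12376 = 198025, and √198025 = 445.
So n = (3 + 445) / 8 = 448/8 = 56.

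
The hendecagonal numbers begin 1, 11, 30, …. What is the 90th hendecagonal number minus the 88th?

90·(9·90 − 7)/2 = 36135 and 88·(9·88 − 7)/2 = 34540.
Difference: 36135 − 34540 = 1595.

1595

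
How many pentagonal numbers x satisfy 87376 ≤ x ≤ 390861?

269

The n-th pentagonal number is n(3n−1)/2.
Smallest index with value ≥ 87376: n = 242 (giving 87725).
Largest index with value ≤ 390861: n = 510 (giving 389895).
Indices 242 through 510: 269 terms.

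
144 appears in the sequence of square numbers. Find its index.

12

We need n² = 144, so n = √144 = 12.
Check: 12² = 144. ✓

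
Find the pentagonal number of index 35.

1820

35·(3·35 − 1)/2 = 35·104/2 = 35·52 = 1820.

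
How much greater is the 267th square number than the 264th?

1593

267² = 71289 and 264² = 69696.
Difference: 71289 − 69696 = 1593.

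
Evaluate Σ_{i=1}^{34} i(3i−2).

Σ i(3i−2) = 3Σi² − 2Σi over i = 1..34.
Σi = 595 and Σi² = 13685.
3·13685 − 2·595 = 39865.

39865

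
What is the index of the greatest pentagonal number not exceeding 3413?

47

Solve n(3n−1)/2 ≤ 3413 for integer n.
n = 47 gives 3290 ≤ 3413, while n = 48 gives 3432 > 3413; so the answer is index 47.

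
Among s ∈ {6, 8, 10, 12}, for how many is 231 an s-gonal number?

s = 6: P(6, 11) = 231. ✓
s = 8: P(8, 9) = 225 and P(8, 10) = 280; 231 is not s-gonal.
s = 10: P(10, 7) = 175 and P(10, 8) = 232; 231 is not s-gonal.
s = 12: P(12, 7) = 217 and P(12, 8) = 288; 231 is not s-gonal.
Hits: s ∈ {6} → 1.

1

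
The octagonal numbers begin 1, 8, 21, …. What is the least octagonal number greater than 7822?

8008

Solve n(3n−2) > 7822 for integer n.
The largest n with value ≤ 7822 is 51 (since 7701 ≤ 7822 < 8008), so the first above is n = 52, value 8008.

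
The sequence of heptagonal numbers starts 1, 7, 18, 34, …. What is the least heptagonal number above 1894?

1918

Solve n(5n−3)/2 > 1894 for integer n.
The largest n with value ≤ 1894 is 27 (since 1782 ≤ 1894 < 1918), so the first above is n = 28, value 1918.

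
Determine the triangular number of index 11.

The 11th triangular number is n(n+1)/2 with n = 11.
11·12/2 = 132/2 = 66.

66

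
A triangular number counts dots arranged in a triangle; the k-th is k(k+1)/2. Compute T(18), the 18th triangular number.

171

The 18th triangular number is n(n+1)/2 with n = 18.
18·19/2 = 342/2 = 171.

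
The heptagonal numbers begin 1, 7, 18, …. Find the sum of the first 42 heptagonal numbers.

62608

Σ i(5i−3)/2 = (5Σi² − 3Σi) / 2 over i = 1..42.
Σi = 903 and Σi² = 25585.
(5·25585 − 3·903) / 2 = 125216/2 = 62608.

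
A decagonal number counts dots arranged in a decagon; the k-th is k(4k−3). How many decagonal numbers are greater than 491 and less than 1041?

5

The n-th decagonal number is n(4n−3).
Smallest index with value > 491: n = 12 (giving 540).
Largest index with value < 1041: n = 16 (giving 976).
Indices 12 through 16: 5 terms.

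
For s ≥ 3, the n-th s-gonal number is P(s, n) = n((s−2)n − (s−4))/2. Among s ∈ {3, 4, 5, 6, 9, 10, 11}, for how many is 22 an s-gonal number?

s = 3: P(3, 6) = 21 and P(3, 7) = 28; 22 is not s-gonal.
s = 4: P(4, 4) = 16 and P(4, 5) = 25; 22 is not s-gonal.
s = 5: P(5, 4) = 22. ✓
s = 6: P(6, 3) = 15 and P(6, 4) = 28; 22 is not s-gonal.
s = 9: P(9, 2) = 9 and P(9, 3) = 24; 22 is not s-gonal.
s = 10: P(10, 2) = 10 and P(10, 3) = 27; 22 is not s-gonal.
s = 11: P(11, 2) = 11 and P(11, 3) = 30; 22 is not s-gonal.
Hits: s ∈ {5} → 1.

1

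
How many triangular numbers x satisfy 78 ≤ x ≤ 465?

19

The n-th triangular number is n(n+1)/2.
Smallest index with value ≥ 78: n = 12 (giving 78).
Largest index with value ≤ 465: n = 30 (giving 465).
Indices 12 through 30: 19 terms.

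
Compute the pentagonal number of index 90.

90·(3·90 − 1)/2 = 90·269/2 = 12105.

12105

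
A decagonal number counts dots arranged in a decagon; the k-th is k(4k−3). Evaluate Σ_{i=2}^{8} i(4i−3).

707

Σ i(4i−3) = 4Σi² − 3Σi over i = 2..8.
Σi = 36 − 1 = 35 and Σi² = 204 − 1 = 203.
4·203 − 3·35 = 707.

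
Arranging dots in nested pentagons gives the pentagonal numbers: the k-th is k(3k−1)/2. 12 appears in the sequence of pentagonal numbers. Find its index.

3

Set n(3n−1)/2 = 12, giving 3n² − n − 24 = 0.
So n = (1 + 17) / 6 = 18/6 = 3.
Check: 3·(3·3 − 1)/2 = 12. ✓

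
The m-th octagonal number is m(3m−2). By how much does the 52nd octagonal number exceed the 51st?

307

Consecutive octagonal numbers differ by 6n − 5: here 6·52 − 5 = 307.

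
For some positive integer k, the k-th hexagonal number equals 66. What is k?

Set n(2n−1) = 66, giving 2n² − n − 66 = 0.
The discriminant is 1 + 8·66 = 529, and √529 = 23.
So n = (1 + 23) / 4 = 24/4 = 6.

6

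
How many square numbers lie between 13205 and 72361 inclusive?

155

The n-th square number is n².
Smallest index with value ≥ 13205: n = 115 (giving 13225).
Largest index with value ≤ 72361: n = 269 (giving 72361).
Indices 115 through 269: 155 terms.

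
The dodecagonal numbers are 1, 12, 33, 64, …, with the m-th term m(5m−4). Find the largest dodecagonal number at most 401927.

Solve n(5n−4) ≤ 401927 for integer n.
n = 283 gives 399313 ≤ 401927, while n = 284 gives 402144 > 401927; so the answer is 399313.

399313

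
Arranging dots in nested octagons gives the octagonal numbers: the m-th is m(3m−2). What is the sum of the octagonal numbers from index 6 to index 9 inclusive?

Σ i(3i−2) = 3Σi² − 2Σi over i = 6..9.
Σi = 45 − 15 = 30 and Σi² = 285 − 55 = 230.
3·230 − 2·30 = 630.

630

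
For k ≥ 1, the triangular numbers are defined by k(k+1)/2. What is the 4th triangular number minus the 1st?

9

4·5/2 = 10 and 1·2/2 = 1.
Difference: 10 − 1 = 9.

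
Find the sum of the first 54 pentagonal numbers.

80190

Σ i(3i−1)/2 = (3Σi² − Σi) / 2 over i = 1..54.
Σi = 1485 and Σi² = 53955.
(3·53955 − 1·1485) / 2 = 160380/2 = 80190.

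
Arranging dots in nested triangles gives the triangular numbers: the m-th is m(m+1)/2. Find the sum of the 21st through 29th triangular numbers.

2955

Σ i(i+1)/2 = (Σi² + Σi) / 2 over i = 21..29.
Σi = 435 − 210 = 225 and Σi² = 8555 − 2870 = 5685.
(1·5685 + 1·225) / 2 = 5910/2 = 2955.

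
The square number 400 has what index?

We need n² = 400, so n = √400 = 20.
Check: 20² = 400. ✓

20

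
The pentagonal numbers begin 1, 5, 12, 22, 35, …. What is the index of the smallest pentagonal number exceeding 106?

9

Solve n(3n−1)/2 > 106 for integer n.
The largest n with value ≤ 106 is 8 (since 92 ≤ 106 < 117), so the first above is n = 9, value 117.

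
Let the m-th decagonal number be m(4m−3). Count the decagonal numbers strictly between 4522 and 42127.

68

The n-th decagonal number is n(4n−3).
Smallest index with value > 4522: n = 35 (giving 4795).
Largest index with value < 42127: n = 102 (giving 41310).
Indices 35 through 102: 68 terms.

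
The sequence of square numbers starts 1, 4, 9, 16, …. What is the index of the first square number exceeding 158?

Solve n² > 158 for integer n.
The largest n with value ≤ 158 is 12 (since 144 ≤ 158 < 169), so the first above is n = 13, value 169.

13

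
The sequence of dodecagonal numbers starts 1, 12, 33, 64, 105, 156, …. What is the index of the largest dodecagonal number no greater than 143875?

Solve n(5n−4) ≤ 143875 for integer n.
n = 170 gives 143820 ≤ 143875, while n = 171 gives 145521 > 143875; so the answer is index 170.

170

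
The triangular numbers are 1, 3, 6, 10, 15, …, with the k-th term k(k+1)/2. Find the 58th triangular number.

1711

The 58th triangular number is n(n+1)/2 with n = 58.
58·59/2 = 3422/2 = 1711.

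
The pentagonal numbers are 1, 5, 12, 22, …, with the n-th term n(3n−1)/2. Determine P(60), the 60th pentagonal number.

5370

The 60th pentagonal number is n(3n−1)/2 with n = 60.
60·(3·60 − 1)/2 = 60·179/2 = 5370.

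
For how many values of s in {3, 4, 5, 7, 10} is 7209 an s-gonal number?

s = 3: P(3, 119) = 7140 and P(3, 120) = 7260; 7209 is not s-gonal.
s = 4: P(4, 84) = 7056 and P(4, 85) = 7225; 7209 is not s-gonal.
s = 5: P(5, 69) = 7107 and P(5, 70) = 7315; 7209 is not s-gonal.
s = 7: P(7, 54) = 7209. ✓
s = 10: P(10, 42) = 6930 and P(10, 43) = 7267; 7209 is not s-gonal.
Hits: s ∈ {7} → 1.

1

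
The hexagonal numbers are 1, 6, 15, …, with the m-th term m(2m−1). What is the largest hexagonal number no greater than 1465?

1431

Solve n(2n−1) ≤ 1465 for integer n.
n = 27 gives 1431 ≤ 1465, while n = 28 gives 1540 > 1465; so the answer is 1431.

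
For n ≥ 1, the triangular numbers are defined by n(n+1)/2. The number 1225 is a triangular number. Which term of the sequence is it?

49

Set n(n+1)/2 = 1225, giving n² + n − 2450 = 0.
So n = (-1 + 99) / 2 = 98/2 = 49.
Check: 49·50/2 = 1225. ✓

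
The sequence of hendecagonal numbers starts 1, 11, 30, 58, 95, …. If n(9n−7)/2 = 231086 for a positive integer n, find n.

227

Set n(9n−7)/2 = 231086, giving 9n² − 7n − 462172 = 0.
The discriminant is 49 + 72·231086 = 16638241, and √16638241 = 4079.
So n = (7 + 4079) / 18 = 4086/18 = 227.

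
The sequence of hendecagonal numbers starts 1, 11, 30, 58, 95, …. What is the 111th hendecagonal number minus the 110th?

Consecutive hendecagonal numbers differ by 9n − 8: here 9·111 − 8 = 991.

991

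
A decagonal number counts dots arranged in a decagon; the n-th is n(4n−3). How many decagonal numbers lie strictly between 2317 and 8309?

21

The n-th decagonal number is n(4n−3).
Smallest index with value > 2317: n = 25 (giving 2425).
Largest index with value < 8309: n = 45 (giving 7965).
Indices 25 through 45: 21 terms.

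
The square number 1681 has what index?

We need n² = 1681, so n = √1681 = 41.
Check: 41² = 1681. ✓

41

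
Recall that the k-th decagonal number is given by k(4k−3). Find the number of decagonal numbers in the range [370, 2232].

15

The n-th decagonal number is n(4n−3).
Smallest index with value ≥ 370: n = 10 (giving 370).
Largest index with value ≤ 2232: n = 24 (giving 2232).
Indices 10 through 24: 15 terms.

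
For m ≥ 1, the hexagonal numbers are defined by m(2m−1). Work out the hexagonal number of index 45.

4005

The 45th hexagonal number is n(2n−1) with n = 45.
45·(2·45 − 1) = 45·89 = 4005.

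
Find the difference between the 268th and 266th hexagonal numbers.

2134

268·(2·268 − 1) = 143380 and 266·(2·266 − 1) = 141246.
Difference: 143380 − 141246 = 2134.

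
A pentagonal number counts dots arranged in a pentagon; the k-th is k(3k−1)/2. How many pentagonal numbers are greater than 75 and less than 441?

The n-th pentagonal number is n(3n−1)/2.
Smallest index with value > 75: n = 8 (giving 92).
Largest index with value < 441: n = 17 (giving 425).
Indices 8 through 17: 10 terms.

10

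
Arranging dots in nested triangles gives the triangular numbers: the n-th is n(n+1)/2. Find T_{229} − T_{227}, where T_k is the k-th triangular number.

229·230/2 = 26335 and 227·228/2 = 25878.
Difference: 26335 − 25878 = 457.

457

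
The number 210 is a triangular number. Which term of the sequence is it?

Set n(n+1)/2 = 210, giving n² + n − 420 = 0.
So n = (-1 + 41) / 2 = 40/2 = 20.
Check: 20·21/2 = 210. ✓

20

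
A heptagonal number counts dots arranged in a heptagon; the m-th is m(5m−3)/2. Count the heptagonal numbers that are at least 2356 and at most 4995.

15

The n-th heptagonal number is n(5n−3)/2.
Smallest index with value ≥ 2356: n = 31 (giving 2356).
Largest index with value ≤ 4995: n = 45 (giving 4995).
Indices 31 through 45: 15 terms.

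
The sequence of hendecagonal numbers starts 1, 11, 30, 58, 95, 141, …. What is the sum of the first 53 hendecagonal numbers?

224667

Σ i(9i−7)/2 = (9Σi² − 7Σi) / 2 over i = 1..53.
Σi = 1431 and Σi² = 51039.
(9·51039 − 7·1431) / 2 = 449334/2 = 224667.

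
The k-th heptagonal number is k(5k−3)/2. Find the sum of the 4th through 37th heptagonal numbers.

Σ i(5i−3)/2 = (5Σi² − 3Σi) / 2 over i = 4..37.
Σi = 703 − 6 = 697 and Σi² = 17575 − 14 = 17561.
(5·17561 − 3·697) / 2 = 85714/2 = 42857.

42857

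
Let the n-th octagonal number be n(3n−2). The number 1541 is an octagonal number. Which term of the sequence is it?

Set n(3n−2) = 1541, giving 3n² − 2n − 1541 = 0.
The discriminant is 4 + 12·1541 = 18496, and √18496 = 136.
So n = (2 + 136) / 6 = 138/6 = 23.

23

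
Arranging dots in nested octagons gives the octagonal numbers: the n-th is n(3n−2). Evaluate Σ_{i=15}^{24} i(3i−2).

11265

Σ i(3i−2) = 3Σi² − 2Σi over i = 15..24.
Σi = 300 − 105 = 195 and Σi² = 4900 − 1015 = 3885.
3·3885 − 2·195 = 11265.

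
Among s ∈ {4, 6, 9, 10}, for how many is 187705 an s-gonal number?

1

s = 4: P(4, 433) = 187489 and P(4, 434) = 188356; 187705 is not s-gonal.
s = 6: P(6, 306) = 186966 and P(6, 307) = 188191; 187705 is not s-gonal.
s = 9: P(9, 231) = 186186 and P(9, 232) = 187804; 187705 is not s-gonal.
s = 10: P(10, 217) = 187705. ✓
Hits: s ∈ {10} → 1.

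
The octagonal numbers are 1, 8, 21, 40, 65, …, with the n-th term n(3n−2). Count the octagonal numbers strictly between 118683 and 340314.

138

The n-th octagonal number is n(3n−2).
Smallest index with value > 118683: n = 200 (giving 119600).
Largest index with value < 340314: n = 337 (giving 340033).
Indices 200 through 337: 138 terms.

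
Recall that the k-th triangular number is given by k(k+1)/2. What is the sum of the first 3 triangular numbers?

Σ i(i+1)/2 = (Σi² + Σi) / 2 over i = 1..3.
Σi = 6 and Σi² = 14.
(1·14 + 1·6) / 2 = 20/2 = 10.

10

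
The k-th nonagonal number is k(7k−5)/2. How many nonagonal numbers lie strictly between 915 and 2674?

11

The n-th nonagonal number is n(7n−5)/2.
Smallest index with value > 915: n = 17 (giving 969).
Largest index with value < 2674: n = 27 (giving 2484).
Indices 17 through 27: 11 terms.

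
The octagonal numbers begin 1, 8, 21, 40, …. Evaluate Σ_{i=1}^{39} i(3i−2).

60060

Σ i(3i−2) = 3Σi² − 2Σi over i = 1..39.
Σi = 780 and Σi² = 20540.
3·20540 − 2·780 = 60060.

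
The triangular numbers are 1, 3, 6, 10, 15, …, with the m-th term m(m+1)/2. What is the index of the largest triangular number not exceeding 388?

27

Solve n(n+1)/2 ≤ 388 for integer n.
n = 27 gives 378 ≤ 388, while n = 28 gives 406 > 388; so the answer is index 27.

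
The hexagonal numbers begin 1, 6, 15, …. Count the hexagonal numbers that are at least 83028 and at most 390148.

The n-th hexagonal number is n(2n−1).
Smallest index with value ≥ 83028: n = 204 (giving 83028).
Largest index with value ≤ 390148: n = 441 (giving 388521).
Indices 204 through 441: 238 terms.

238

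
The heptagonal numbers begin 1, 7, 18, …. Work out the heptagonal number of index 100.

24850

100·(5·100 − 3)/2 = 100·497/2 = 24850.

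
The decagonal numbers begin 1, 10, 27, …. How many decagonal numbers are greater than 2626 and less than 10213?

The n-th decagonal number is n(4n−3).
Smallest index with value > 2626: n = 27 (giving 2835).
Largest index with value < 10213: n = 50 (giving 9850).
Indices 27 through 50: 24 terms.

24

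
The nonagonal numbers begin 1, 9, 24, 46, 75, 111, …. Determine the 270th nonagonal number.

270·(7·270 − 5)/2 = 270·1885/2 = 254475.

254475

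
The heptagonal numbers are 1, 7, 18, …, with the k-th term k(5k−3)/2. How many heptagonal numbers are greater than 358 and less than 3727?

26

The n-th heptagonal number is n(5n−3)/2.
Smallest index with value > 358: n = 13 (giving 403).
Largest index with value < 3727: n = 38 (giving 3553).
Indices 13 through 38: 26 terms.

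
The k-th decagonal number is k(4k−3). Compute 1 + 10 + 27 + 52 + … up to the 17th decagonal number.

6681

Σ i(4i−3) = 4Σi² − 3Σi over i = 1..17.
Σi = 153 and Σi² = 1785.
4·1785 − 3·153 = 6681.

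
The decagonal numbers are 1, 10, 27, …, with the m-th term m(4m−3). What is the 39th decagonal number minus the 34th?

1445

39·(4·39 − 3) = 5967 and 34·(4·34 − 3) = 4522.
Difference: 5967 − 4522 = 1445.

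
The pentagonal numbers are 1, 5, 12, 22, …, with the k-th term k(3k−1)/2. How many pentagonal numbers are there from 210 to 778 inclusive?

The n-th pentagonal number is n(3n−1)/2.
Smallest index with value ≥ 210: n = 12 (giving 210).
Largest index with value ≤ 778: n = 22 (giving 715).
Indices 12 through 22: 11 terms.

11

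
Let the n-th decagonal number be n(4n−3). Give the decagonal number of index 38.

The 38th decagonal number is n(4n−3) with n = 38.
38·(4·38 − 3) = 38·149 = 5662.

5662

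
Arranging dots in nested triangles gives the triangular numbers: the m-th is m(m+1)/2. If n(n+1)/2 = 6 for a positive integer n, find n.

3

Set n(n+1)/2 = 6, giving n² + n − 12 = 0.
The discriminant is 1 + 8·6 = 49, and √49 = 7.
So n = (-1 + 7) / 2 = 6/2 = 3.
Check: 3·4/2 = 6. ✓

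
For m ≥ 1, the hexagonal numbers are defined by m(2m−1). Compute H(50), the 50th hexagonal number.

The 50th hexagonal number is n(2n−1) with n = 50.
50·(2·50 − 1) = 50·99 = 4950.

4950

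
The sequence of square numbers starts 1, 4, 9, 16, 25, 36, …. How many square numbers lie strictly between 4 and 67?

6

The n-th square number is n².
Smallest index with value > 4: n = 3 (giving 9).
Largest index with value < 67: n = 8 (giving 64).
Indices 3 through 8: 6 terms.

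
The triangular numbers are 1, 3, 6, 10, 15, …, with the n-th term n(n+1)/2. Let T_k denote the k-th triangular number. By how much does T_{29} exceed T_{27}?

29·30/2 = 435 and 27·28/2 = 378.
Difference: 435 − 378 = 57.

57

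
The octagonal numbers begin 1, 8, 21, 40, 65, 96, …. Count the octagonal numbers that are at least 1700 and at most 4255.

The n-th octagonal number is n(3n−2).
Smallest index with value ≥ 1700: n = 25 (giving 1825).
Largest index with value ≤ 4255: n = 37 (giving 4033).
Indices 25 through 37: 13 terms.

13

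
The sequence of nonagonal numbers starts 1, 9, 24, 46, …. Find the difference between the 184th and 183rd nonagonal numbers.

Consecutive nonagonal numbers differ by 7n − 6: here 7·184 − 6 = 1282.

1282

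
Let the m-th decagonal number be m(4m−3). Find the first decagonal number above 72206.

72495

Solve n(4n−3) > 72206 for integer n.
The largest n with value ≤ 72206 is 134 (since 71422 ≤ 72206 < 72495), so the first above is n = 135, value 72495.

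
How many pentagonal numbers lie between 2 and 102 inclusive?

The n-th pentagonal number is n(3n−1)/2.
Smallest index with value ≥ 2: n = 2 (giving 5).
Largest index with value ≤ 102: n = 8 (giving 92).
Indices 2 through 8: 7 terms.

7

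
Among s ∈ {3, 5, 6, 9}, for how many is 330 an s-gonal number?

s = 3: P(3, 25) = 325 and P(3, 26) = 351; 330 is not s-gonal.
s = 5: P(5, 15) = 330. ✓
s = 6: P(6, 13) = 325 and P(6, 14) = 378; 330 is not s-gonal.
s = 9: P(9, 10) = 325 and P(9, 11) = 396; 330 is not s-gonal.
Hits: s ∈ {5} → 1.

1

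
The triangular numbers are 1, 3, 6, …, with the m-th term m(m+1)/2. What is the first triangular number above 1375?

Solve n(n+1)/2 > 1375 for integer n.
The largest n with value ≤ 1375 is 51 (since 1326 ≤ 1375 < 1378), so the first above is n = 52, value 1378.

1378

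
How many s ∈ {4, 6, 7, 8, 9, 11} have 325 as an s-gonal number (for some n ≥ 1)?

2

s = 4: P(4, 18) = 324 and P(4, 19) = 361; 325 is not s-gonal.
s = 6: P(6, 13) = 325. ✓
s = 7: P(7, 11) = 286 and P(7, 12) = 342; 325 is not s-gonal.
s = 8: P(8, 10) = 280 and P(8, 11) = 341; 325 is not s-gonal.
s = 9: P(9, 10) = 325. ✓
s = 11: P(11, 8) = 260 and P(11, 9) = 333; 325 is not s-gonal.
Hits: s ∈ {6, 9} → 2.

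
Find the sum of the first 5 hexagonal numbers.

95

Σ i(2i−1) = 2Σi² − Σi over i = 1..5.
Σi = 15 and Σi² = 55.
2·55 − 1·15 = 95.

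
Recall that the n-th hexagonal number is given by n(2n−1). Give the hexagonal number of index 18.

The 18th hexagonal number is n(2n−1) with n = 18.
18·(2·18 − 1) = 18·35 = 630.

630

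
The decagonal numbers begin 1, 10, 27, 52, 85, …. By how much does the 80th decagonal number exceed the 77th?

1875

80·(4·80 − 3) = 25360 and 77·(4·77 − 3) = 23485.
Difference: 25360 − 23485 = 1875.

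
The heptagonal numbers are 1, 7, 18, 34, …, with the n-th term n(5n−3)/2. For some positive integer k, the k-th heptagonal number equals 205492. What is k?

287

Set n(5n−3)/2 = 205492, giving 5n² − 3n − 410984 = 0.
So n = (3 + 2867) / 10 = 2870/10 = 287.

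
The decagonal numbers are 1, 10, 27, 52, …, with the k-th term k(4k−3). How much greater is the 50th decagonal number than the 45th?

50·(4·50 − 3) = 9850 and 45·(4·45 − 3) = 7965.
Difference: 9850 − 7965 = 1885.

1885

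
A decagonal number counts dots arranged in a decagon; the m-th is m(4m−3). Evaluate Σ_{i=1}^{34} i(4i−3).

Σ i(4i−3) = 4Σi² − 3Σi over i = 1..34.
Σi = 595 and Σi² = 13685.
4·13685 − 3·595 = 52955.

52955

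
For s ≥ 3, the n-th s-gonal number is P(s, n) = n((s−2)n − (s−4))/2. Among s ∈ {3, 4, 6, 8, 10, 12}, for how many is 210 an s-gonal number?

1

s = 3: P(3, 20) = 210. ✓
s = 4: P(4, 14) = 196 and P(4, 15) = 225; 210 is not s-gonal.
s = 6: P(6, 10) = 190 and P(6, 11) = 231; 210 is not s-gonal.
s = 8: P(8, 8) = 176 and P(8, 9) = 225; 210 is not s-gonal.
s = 10: P(10, 7) = 175 and P(10, 8) = 232; 210 is not s-gonal.
s = 12: P(12, 6) = 156 and P(12, 7) = 217; 210 is not s-gonal.
Hits: s ∈ {3} → 1.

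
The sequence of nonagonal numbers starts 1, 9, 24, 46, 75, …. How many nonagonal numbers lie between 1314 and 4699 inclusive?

The n-th nonagonal number is n(7n−5)/2.
Smallest index with value ≥ 1314: n = 20 (giving 1350).
Largest index with value ≤ 4699: n = 37 (giving 4699).
Indices 20 through 37: 18 terms.

18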